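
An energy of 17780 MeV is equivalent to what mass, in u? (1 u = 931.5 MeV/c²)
m = E/c² = 19.09 u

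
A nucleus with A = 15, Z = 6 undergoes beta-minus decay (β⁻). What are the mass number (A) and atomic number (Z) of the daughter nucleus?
Daughter: A = 15, Z = 7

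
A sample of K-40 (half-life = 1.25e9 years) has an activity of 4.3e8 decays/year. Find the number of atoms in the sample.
N = A/λ = 7.754e17 atoms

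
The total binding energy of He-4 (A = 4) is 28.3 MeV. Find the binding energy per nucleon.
B.E./A = 28.3/4 = 7.075 MeV/nucleon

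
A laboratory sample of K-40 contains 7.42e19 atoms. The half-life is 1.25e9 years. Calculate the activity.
A = λN = 4.115e10 decays/year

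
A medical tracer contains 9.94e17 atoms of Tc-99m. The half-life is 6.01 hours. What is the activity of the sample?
A = λN = 1.146e17 decays/hour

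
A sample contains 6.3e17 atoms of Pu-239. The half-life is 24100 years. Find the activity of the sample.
A = λN = 1.812e13 decays/year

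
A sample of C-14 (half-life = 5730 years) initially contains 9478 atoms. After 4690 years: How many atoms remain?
N = N₀(1/2)^(t/t½) = 5374 atoms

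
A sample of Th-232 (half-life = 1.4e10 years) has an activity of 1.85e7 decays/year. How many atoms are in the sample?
N = A/λ = 3.737e17 atoms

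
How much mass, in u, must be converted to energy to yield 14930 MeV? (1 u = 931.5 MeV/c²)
m = E/c² = 16.03 u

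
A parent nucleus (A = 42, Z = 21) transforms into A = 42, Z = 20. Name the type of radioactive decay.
ΔA = 0, ΔZ = -1 ⇒ beta-plus decay (β⁺) or electron capture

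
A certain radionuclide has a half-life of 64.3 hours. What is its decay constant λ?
λ = ln(2)/t½ = 0.01078 hour⁻¹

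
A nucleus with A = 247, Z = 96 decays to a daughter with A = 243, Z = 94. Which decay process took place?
ΔA = -4, ΔZ = -2 ⇒ alpha decay (α)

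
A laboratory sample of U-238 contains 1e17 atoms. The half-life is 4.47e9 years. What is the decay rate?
A = λN = 1.551e7 decays/year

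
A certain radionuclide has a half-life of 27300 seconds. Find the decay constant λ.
λ = ln(2)/t½ = 2.539e-5 second⁻¹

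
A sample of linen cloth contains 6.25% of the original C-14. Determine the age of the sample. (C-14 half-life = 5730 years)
Age = t½ × log₂(1/ratio) = 22920 years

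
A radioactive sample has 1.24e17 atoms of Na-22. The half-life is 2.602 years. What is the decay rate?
A = λN = 3.303e16 decays/year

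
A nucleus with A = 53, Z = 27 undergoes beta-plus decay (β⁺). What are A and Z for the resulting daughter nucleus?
Daughter: A = 53, Z = 26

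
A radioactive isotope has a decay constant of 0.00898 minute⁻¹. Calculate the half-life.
t½ = ln(2)/λ = 77.19 minutes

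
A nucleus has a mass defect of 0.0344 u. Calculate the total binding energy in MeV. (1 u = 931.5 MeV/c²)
B.E. = Δm × 931.5 = 32.04 MeV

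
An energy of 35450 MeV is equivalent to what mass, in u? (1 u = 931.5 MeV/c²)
m = E/c² = 38.06 u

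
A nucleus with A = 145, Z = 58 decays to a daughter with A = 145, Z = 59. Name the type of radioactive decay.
ΔA = 0, ΔZ = +1 ⇒ beta-minus decay (β⁻)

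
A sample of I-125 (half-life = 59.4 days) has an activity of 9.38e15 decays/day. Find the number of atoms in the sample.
N = A/λ = 8.038e17 atoms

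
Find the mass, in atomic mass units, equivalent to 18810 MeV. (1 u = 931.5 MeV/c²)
m = E/c² = 20.19 u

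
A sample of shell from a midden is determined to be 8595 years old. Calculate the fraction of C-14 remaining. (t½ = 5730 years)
N/N₀ = (1/2)^(t/t½) = 0.3536 = 35.4%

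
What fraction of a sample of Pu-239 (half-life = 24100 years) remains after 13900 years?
N/N₀ = (1/2)^(t/t½) = 0.6705 = 67%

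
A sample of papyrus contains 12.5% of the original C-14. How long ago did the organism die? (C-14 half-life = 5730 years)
Age = t½ × log₂(1/ratio) = 17190 years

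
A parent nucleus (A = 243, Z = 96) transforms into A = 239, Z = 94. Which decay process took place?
ΔA = -4, ΔZ = -2 ⇒ alpha decay (α)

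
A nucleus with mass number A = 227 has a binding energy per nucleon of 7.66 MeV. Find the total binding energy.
B.E. = 7.66 × 227 = 1739 MeV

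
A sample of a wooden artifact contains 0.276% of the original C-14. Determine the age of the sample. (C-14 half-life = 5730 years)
Age = t½ × log₂(1/ratio) = 48710 years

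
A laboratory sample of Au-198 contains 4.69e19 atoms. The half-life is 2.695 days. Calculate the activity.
A = λN = 1.206e19 decays/day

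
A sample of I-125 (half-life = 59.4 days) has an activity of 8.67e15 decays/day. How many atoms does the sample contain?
N = A/λ = 7.43e17 atoms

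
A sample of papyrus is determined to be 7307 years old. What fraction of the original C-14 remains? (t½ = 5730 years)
N/N₀ = (1/2)^(t/t½) = 0.4132 = 41.3%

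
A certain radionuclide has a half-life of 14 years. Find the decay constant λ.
λ = ln(2)/t½ = 0.04951 year⁻¹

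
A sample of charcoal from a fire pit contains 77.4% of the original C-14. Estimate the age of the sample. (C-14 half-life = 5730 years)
Age = t½ × log₂(1/ratio) = 2118 years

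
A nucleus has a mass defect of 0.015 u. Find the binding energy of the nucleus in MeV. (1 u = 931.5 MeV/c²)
B.E. = Δm × 931.5 = 13.97 MeV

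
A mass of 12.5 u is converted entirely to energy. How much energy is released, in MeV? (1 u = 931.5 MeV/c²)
E = mc² = 11640 MeV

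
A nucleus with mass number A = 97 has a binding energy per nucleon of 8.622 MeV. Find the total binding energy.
B.E. = 8.622 × 97 = 836.3 MeV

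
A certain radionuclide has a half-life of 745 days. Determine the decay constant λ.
λ = ln(2)/t½ = 9.304e-4 day⁻¹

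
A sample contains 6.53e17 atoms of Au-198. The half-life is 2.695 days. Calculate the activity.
A = λN = 1.679e17 decays/day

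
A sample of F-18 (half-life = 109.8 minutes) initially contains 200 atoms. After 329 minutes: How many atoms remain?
N = N₀(1/2)^(t/t½) = 25.06 atoms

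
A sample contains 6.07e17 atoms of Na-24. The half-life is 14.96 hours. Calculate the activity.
A = λN = 2.812e16 decays/hour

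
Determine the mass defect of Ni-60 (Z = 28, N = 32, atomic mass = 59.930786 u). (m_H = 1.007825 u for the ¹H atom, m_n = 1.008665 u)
Δm = Z·m_H + N·m_n − M = 0.5656 u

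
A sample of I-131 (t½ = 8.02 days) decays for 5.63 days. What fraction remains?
N/N₀ = (1/2)^(t/t½) = 0.6147 = 61.5%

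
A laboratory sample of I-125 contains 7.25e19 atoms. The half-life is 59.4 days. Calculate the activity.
A = λN = 8.46e17 decays/day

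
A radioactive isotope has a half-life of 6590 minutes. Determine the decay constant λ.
λ = ln(2)/t½ = 1.052e-4 minute⁻¹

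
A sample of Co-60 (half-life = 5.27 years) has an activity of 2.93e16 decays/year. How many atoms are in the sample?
N = A/λ = 2.228e17 atoms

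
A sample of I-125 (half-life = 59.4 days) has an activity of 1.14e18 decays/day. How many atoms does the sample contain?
N = A/λ = 9.769e19 atoms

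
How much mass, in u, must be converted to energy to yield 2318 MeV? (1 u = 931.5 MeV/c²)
m = E/c² = 2.488 u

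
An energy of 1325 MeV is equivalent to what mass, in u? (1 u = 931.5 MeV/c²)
m = E/c² = 1.422 u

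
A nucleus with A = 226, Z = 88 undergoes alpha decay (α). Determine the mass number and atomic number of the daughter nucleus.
Daughter: A = 222, Z = 86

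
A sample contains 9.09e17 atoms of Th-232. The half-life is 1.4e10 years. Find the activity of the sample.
A = λN = 4.501e7 decays/year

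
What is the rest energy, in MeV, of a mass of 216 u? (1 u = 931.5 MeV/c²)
E = mc² = 2.012e5 MeV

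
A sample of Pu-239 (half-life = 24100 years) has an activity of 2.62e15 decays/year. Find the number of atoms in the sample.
N = A/λ = 9.109e19 atoms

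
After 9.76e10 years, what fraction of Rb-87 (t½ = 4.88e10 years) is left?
N/N₀ = (1/2)^(t/t½) = 0.25 = 25%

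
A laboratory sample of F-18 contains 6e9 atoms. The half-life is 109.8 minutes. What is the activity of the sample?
A = λN = 3.788e7 decays/minute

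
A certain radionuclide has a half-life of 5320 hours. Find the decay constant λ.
λ = ln(2)/t½ = 1.303e-4 hour⁻¹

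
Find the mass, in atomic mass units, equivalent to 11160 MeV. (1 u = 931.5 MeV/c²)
m = E/c² = 11.98 u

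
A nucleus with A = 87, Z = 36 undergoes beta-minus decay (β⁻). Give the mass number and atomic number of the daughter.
Daughter: A = 87, Z = 37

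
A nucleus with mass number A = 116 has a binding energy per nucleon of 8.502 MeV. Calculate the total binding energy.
B.E. = 8.502 × 116 = 986.2 MeV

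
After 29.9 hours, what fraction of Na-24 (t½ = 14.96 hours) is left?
N/N₀ = (1/2)^(t/t½) = 0.2502 = 25%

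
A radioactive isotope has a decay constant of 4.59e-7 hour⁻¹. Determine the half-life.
t½ = ln(2)/λ = 1.51e6 hours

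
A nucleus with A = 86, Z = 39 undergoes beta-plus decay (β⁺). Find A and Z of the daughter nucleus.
Daughter: A = 86, Z = 38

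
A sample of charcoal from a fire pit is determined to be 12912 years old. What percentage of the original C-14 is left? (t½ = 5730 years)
N/N₀ = (1/2)^(t/t½) = 0.2097 = 21%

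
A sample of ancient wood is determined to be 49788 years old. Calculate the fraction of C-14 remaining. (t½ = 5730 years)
N/N₀ = (1/2)^(t/t½) = 0.002423 = 0.242%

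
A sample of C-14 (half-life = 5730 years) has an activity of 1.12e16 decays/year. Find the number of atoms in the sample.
N = A/λ = 9.259e19 atoms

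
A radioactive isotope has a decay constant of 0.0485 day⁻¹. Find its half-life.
t½ = ln(2)/λ = 14.29 days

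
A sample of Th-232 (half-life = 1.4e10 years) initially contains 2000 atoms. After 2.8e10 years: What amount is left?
N = N₀(1/2)^(t/t½) = 500 atoms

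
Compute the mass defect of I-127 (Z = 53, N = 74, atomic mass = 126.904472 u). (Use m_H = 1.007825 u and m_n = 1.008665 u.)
Δm = Z·m_H + N·m_n − M = 1.151 u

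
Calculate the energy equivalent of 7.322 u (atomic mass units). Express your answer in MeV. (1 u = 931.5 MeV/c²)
E = mc² = 6820 MeV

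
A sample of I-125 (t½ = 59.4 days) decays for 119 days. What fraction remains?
N/N₀ = (1/2)^(t/t½) = 0.2494 = 24.9%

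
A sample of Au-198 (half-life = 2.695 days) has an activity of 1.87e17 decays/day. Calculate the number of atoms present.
N = A/λ = 7.271e17 atoms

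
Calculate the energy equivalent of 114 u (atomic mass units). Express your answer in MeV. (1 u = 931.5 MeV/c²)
E = mc² = 1.062e5 MeV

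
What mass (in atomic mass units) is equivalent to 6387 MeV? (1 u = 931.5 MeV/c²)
m = E/c² = 6.857 u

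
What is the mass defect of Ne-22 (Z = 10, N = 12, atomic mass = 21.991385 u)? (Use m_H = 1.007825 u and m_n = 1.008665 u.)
Δm = Z·m_H + N·m_n − M = 0.1908 u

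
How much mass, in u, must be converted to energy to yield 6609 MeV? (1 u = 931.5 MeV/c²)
m = E/c² = 7.095 u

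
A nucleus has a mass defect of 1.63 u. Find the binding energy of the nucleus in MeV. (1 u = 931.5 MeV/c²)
B.E. = Δm × 931.5 = 1518 MeV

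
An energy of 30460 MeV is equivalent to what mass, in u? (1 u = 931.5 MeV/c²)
m = E/c² = 32.7 u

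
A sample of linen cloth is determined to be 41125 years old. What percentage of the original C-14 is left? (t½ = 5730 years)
N/N₀ = (1/2)^(t/t½) = 0.00691 = 0.691%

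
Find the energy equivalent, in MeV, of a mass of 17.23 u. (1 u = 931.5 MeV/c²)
E = mc² = 16050 MeV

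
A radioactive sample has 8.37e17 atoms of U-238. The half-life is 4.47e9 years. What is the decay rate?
A = λN = 1.298e8 decays/year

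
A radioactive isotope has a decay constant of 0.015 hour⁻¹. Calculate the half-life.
t½ = ln(2)/λ = 46.21 hours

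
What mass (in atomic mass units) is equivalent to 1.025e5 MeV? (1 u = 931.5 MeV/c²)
m = E/c² = 110 u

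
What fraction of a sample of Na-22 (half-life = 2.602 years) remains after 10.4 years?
N/N₀ = (1/2)^(t/t½) = 0.06263 = 6.26%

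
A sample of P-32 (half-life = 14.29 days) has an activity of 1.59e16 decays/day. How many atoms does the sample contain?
N = A/λ = 3.278e17 atoms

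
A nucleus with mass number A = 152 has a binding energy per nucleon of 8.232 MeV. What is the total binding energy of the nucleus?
B.E. = 8.232 × 152 = 1251 MeV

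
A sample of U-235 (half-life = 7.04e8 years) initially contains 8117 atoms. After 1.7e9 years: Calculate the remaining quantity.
N = N₀(1/2)^(t/t½) = 1522 atoms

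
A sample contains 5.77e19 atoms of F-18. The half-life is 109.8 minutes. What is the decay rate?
A = λN = 3.642e17 decays/minute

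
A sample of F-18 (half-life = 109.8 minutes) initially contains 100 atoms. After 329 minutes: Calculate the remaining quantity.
N = N₀(1/2)^(t/t½) = 12.53 atoms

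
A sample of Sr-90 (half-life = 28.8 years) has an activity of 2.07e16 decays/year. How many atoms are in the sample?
N = A/λ = 8.601e17 atoms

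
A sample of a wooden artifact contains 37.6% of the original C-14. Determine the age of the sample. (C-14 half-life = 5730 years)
Age = t½ × log₂(1/ratio) = 8086 years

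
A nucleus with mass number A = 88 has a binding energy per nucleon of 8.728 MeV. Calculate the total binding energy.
B.E. = 8.728 × 88 = 768.1 MeV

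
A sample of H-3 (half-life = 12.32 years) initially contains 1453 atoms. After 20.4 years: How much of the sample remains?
N = N₀(1/2)^(t/t½) = 461.1 atoms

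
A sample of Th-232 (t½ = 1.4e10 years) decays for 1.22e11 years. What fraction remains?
N/N₀ = (1/2)^(t/t½) = 0.002381 = 0.238%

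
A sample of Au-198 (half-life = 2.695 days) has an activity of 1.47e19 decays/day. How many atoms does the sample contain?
N = A/λ = 5.715e19 atoms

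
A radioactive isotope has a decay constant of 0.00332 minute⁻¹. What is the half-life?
t½ = ln(2)/λ = 208.8 minutes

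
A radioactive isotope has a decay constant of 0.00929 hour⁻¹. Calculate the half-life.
t½ = ln(2)/λ = 74.61 hours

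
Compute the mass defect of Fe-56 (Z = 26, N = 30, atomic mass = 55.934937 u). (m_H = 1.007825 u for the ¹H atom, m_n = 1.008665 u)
Δm = Z·m_H + N·m_n − M = 0.5285 u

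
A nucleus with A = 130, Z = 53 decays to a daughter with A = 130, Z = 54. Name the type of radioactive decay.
ΔA = 0, ΔZ = +1 ⇒ beta-minus decay (β⁻)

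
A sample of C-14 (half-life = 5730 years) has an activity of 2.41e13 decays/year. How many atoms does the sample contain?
N = A/λ = 1.992e17 atoms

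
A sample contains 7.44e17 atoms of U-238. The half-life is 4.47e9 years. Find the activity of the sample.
A = λN = 1.154e8 decays/year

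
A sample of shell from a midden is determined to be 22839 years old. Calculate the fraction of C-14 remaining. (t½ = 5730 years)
N/N₀ = (1/2)^(t/t½) = 0.06312 = 6.31%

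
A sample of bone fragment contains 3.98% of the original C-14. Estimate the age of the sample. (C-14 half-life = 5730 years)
Age = t½ × log₂(1/ratio) = 26650 years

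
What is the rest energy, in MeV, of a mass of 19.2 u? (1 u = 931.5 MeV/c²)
E = mc² = 17880 MeV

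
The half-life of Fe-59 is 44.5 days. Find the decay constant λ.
λ = ln(2)/t½ = 0.01558 day⁻¹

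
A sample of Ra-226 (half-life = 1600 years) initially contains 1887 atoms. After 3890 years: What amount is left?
N = N₀(1/2)^(t/t½) = 349.9 atoms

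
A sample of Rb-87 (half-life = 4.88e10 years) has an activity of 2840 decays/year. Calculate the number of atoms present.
N = A/λ = 1.999e14 atoms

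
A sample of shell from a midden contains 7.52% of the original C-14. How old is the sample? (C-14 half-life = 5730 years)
Age = t½ × log₂(1/ratio) = 21390 years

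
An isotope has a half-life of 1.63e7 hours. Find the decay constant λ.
λ = ln(2)/t½ = 4.252e-8 hour⁻¹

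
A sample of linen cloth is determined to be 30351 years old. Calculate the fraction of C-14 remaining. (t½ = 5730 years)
N/N₀ = (1/2)^(t/t½) = 0.02544 = 2.54%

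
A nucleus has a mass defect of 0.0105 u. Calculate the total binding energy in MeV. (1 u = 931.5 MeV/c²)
B.E. = Δm × 931.5 = 9.781 MeV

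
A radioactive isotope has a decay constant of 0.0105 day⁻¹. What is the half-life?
t½ = ln(2)/λ = 66.01 days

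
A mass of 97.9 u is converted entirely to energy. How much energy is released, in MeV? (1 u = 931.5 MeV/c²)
E = mc² = 91190 MeV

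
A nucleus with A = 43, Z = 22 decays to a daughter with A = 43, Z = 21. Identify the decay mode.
ΔA = 0, ΔZ = -1 ⇒ beta-plus decay (β⁺) or electron capture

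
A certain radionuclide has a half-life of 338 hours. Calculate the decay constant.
λ = ln(2)/t½ = 0.002051 hour⁻¹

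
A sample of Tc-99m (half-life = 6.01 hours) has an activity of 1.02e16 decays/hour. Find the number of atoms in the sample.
N = A/λ = 8.844e16 atoms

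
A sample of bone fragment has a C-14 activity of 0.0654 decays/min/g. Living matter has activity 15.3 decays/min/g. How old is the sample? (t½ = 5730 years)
Age = t½ × log₂(A₀/A) = 45100 years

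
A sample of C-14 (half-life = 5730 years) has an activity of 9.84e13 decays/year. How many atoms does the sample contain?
N = A/λ = 8.134e17 atoms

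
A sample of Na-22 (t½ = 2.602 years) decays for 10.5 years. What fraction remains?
N/N₀ = (1/2)^(t/t½) = 0.06099 = 6.1%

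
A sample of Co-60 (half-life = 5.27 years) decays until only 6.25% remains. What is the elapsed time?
t = t½ × log₂(N₀/N) = 21.08 years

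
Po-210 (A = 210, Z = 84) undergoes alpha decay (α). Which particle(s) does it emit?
α particle = ⁴₂He (2 protons + 2 neutrons)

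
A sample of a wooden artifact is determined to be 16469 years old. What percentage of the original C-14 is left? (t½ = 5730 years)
N/N₀ = (1/2)^(t/t½) = 0.1364 = 13.6%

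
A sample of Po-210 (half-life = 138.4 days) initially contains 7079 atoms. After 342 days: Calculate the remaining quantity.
N = N₀(1/2)^(t/t½) = 1277 atoms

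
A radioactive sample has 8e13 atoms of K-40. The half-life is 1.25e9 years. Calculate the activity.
A = λN = 44360 decays/year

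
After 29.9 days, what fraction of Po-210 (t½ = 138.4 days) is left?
N/N₀ = (1/2)^(t/t½) = 0.8609 = 86.1%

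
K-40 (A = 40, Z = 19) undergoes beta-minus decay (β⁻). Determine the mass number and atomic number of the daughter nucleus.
Daughter: A = 40, Z = 20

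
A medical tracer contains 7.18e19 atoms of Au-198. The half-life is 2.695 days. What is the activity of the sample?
A = λN = 1.847e19 decays/day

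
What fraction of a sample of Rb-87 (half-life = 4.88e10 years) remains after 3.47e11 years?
N/N₀ = (1/2)^(t/t½) = 0.007236 = 0.724%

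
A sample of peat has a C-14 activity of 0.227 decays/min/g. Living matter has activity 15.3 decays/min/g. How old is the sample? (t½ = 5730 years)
Age = t½ × log₂(A₀/A) = 34810 years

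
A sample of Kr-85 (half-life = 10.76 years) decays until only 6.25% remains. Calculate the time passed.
t = t½ × log₂(N₀/N) = 43.04 years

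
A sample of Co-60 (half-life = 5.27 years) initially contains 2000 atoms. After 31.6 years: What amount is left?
N = N₀(1/2)^(t/t½) = 31.33 atoms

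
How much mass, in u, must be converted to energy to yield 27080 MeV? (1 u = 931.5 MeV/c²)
m = E/c² = 29.07 u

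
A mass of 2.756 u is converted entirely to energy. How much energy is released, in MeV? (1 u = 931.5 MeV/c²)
E = mc² = 2567 MeV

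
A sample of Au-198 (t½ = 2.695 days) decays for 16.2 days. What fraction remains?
N/N₀ = (1/2)^(t/t½) = 0.0155 = 1.55%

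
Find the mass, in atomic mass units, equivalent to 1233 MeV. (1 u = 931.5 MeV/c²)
m = E/c² = 1.324 u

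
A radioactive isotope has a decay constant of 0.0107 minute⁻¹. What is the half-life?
t½ = ln(2)/λ = 64.78 minutes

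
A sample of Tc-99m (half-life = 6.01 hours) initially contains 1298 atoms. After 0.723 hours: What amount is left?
N = N₀(1/2)^(t/t½) = 1194 atoms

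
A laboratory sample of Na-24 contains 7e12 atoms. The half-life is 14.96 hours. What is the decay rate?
A = λN = 3.243e11 decays/hour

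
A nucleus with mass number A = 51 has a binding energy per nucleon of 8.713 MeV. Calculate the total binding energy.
B.E. = 8.713 × 51 = 444.4 MeV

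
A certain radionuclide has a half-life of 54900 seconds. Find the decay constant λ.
λ = ln(2)/t½ = 1.263e-5 second⁻¹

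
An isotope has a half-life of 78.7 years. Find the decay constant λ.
λ = ln(2)/t½ = 0.008807 year⁻¹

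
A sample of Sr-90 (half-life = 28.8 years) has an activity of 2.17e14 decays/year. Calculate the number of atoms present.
N = A/λ = 9.016e15 atoms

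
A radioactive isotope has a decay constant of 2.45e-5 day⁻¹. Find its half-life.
t½ = ln(2)/λ = 28290 days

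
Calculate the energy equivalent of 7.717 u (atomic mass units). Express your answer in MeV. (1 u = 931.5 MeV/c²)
E = mc² = 7188 MeV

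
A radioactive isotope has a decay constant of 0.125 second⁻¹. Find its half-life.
t½ = ln(2)/λ = 5.545 seconds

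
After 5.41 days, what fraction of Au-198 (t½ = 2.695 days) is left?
N/N₀ = (1/2)^(t/t½) = 0.2487 = 24.9%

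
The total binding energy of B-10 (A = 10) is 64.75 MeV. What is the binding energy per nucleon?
B.E./A = 64.75/10 = 6.475 MeV/nucleon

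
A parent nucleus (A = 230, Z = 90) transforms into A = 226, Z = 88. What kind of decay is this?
ΔA = -4, ΔZ = -2 ⇒ alpha decay (α)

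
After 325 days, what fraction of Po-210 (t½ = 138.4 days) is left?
N/N₀ = (1/2)^(t/t½) = 0.1964 = 19.6%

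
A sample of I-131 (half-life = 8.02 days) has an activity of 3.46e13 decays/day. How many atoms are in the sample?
N = A/λ = 4.003e14 atoms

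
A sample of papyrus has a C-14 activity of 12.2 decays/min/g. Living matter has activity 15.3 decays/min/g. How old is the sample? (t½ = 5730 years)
Age = t½ × log₂(A₀/A) = 1872 years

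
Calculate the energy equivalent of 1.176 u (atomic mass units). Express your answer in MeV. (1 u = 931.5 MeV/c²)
E = mc² = 1095 MeV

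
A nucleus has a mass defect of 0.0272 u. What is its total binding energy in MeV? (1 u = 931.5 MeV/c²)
B.E. = Δm × 931.5 = 25.34 MeV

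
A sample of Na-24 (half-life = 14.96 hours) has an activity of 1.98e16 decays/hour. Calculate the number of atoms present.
N = A/λ = 4.273e17 atoms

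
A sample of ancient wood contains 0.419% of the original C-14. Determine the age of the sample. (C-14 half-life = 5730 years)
Age = t½ × log₂(1/ratio) = 45260 years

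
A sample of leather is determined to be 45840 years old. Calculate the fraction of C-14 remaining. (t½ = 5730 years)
N/N₀ = (1/2)^(t/t½) = 0.003906 = 0.391%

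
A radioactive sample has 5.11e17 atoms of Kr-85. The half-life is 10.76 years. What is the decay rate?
A = λN = 3.292e16 decays/year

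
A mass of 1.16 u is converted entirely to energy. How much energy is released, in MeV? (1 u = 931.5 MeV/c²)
E = mc² = 1081 MeV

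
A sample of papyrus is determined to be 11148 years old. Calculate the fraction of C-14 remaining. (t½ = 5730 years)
N/N₀ = (1/2)^(t/t½) = 0.2596 = 26%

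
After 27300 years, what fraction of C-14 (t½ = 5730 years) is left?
N/N₀ = (1/2)^(t/t½) = 0.03679 = 3.68%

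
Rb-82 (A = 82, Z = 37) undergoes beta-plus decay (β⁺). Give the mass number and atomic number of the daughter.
Daughter: A = 82, Z = 36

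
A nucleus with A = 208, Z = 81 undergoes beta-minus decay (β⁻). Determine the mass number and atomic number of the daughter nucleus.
Daughter: A = 208, Z = 82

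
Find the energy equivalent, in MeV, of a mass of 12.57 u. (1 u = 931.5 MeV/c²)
E = mc² = 11710 MeV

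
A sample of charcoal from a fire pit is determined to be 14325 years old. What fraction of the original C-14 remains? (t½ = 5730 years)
N/N₀ = (1/2)^(t/t½) = 0.1768 = 17.7%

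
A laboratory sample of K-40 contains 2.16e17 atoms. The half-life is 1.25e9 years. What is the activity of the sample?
A = λN = 1.198e8 decays/year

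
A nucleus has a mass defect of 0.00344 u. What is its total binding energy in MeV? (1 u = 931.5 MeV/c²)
B.E. = Δm × 931.5 = 3.204 MeV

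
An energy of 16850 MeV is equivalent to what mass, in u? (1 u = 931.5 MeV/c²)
m = E/c² = 18.09 u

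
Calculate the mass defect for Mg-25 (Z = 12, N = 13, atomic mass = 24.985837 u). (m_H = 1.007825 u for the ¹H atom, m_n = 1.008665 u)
Δm = Z·m_H + N·m_n − M = 0.2207 u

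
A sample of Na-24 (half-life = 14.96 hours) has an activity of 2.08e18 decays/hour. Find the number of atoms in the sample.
N = A/λ = 4.489e19 atoms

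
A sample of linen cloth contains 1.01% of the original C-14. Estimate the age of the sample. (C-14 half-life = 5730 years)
Age = t½ × log₂(1/ratio) = 37990 years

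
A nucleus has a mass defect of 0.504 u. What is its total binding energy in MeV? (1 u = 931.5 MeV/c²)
B.E. = Δm × 931.5 = 469.5 MeV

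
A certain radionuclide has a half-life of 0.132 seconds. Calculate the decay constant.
λ = ln(2)/t½ = 5.251 second⁻¹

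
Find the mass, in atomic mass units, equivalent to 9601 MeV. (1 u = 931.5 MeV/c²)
m = E/c² = 10.31 u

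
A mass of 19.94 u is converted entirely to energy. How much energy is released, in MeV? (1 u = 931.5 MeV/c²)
E = mc² = 18570 MeV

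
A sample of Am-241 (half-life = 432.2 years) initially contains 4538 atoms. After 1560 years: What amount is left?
N = N₀(1/2)^(t/t½) = 371.8 atoms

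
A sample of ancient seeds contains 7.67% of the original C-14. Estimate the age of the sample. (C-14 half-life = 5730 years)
Age = t½ × log₂(1/ratio) = 21230 years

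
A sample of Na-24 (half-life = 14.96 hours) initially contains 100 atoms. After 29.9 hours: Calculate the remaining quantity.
N = N₀(1/2)^(t/t½) = 25.02 atoms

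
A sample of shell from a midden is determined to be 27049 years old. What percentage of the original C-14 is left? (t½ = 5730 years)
N/N₀ = (1/2)^(t/t½) = 0.03793 = 3.79%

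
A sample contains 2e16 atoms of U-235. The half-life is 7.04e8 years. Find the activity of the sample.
A = λN = 1.969e7 decays/year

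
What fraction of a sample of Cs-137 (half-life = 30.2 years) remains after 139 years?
N/N₀ = (1/2)^(t/t½) = 0.04116 = 4.12%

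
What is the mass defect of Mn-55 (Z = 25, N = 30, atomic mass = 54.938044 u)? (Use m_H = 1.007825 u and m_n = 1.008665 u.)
Δm = Z·m_H + N·m_n − M = 0.5175 u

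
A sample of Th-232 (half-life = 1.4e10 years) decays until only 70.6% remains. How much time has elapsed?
t = t½ × log₂(N₀/N) = 7.032e9 years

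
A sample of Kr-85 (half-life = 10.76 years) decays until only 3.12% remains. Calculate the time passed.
t = t½ × log₂(N₀/N) = 53.82 years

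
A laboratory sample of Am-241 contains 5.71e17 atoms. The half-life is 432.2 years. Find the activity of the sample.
A = λN = 9.157e14 decays/year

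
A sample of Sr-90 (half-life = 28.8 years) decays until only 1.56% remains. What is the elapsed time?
t = t½ × log₂(N₀/N) = 172.9 years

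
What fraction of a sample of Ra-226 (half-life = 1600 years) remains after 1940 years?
N/N₀ = (1/2)^(t/t½) = 0.4315 = 43.2%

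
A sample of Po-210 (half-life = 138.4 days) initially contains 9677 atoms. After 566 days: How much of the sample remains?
N = N₀(1/2)^(t/t½) = 568.4 atoms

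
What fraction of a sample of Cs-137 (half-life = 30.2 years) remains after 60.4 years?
N/N₀ = (1/2)^(t/t½) = 0.25 = 25%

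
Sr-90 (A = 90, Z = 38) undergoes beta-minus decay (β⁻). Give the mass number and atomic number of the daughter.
Daughter: A = 90, Z = 39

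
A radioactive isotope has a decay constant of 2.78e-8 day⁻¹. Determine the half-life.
t½ = ln(2)/λ = 2.493e7 days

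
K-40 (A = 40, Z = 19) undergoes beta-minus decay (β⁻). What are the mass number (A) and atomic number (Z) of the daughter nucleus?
Daughter: A = 40, Z = 20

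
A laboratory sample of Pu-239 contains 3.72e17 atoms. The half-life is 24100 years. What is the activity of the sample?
A = λN = 1.07e13 decays/year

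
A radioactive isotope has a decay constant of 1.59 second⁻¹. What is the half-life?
t½ = ln(2)/λ = 0.4359 seconds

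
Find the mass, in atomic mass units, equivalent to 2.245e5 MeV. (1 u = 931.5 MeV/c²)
m = E/c² = 241 u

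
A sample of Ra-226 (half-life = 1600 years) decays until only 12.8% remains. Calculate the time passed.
t = t½ × log₂(N₀/N) = 4745 years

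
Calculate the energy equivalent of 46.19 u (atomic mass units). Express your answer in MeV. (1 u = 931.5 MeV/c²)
E = mc² = 43030 MeV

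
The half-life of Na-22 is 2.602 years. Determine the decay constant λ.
λ = ln(2)/t½ = 0.2664 year⁻¹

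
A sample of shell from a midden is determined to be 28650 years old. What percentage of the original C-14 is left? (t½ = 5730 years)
N/N₀ = (1/2)^(t/t½) = 0.03125 = 3.12%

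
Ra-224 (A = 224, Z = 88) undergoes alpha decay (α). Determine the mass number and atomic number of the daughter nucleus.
Daughter: A = 220, Z = 86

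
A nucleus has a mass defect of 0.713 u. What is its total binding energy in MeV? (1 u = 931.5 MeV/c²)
B.E. = Δm × 931.5 = 664.2 MeV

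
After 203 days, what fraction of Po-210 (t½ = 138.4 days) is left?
N/N₀ = (1/2)^(t/t½) = 0.3618 = 36.2%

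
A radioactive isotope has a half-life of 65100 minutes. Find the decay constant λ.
λ = ln(2)/t½ = 1.065e-5 minute⁻¹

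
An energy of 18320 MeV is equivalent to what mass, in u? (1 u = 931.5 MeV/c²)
m = E/c² = 19.67 u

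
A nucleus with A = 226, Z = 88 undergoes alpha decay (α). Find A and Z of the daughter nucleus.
Daughter: A = 222, Z = 86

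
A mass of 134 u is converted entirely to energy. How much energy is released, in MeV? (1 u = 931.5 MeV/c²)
E = mc² = 1.248e5 MeV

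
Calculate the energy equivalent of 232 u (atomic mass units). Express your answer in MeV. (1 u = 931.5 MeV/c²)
E = mc² = 2.161e5 MeV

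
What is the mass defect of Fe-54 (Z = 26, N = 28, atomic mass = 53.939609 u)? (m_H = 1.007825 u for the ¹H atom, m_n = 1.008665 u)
Δm = Z·m_H + N·m_n − M = 0.5065 u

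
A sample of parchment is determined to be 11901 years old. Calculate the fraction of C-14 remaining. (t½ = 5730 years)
N/N₀ = (1/2)^(t/t½) = 0.237 = 23.7%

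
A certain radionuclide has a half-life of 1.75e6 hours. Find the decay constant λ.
λ = ln(2)/t½ = 3.961e-7 hour⁻¹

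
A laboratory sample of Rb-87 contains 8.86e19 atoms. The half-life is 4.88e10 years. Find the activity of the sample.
A = λN = 1.258e9 decays/year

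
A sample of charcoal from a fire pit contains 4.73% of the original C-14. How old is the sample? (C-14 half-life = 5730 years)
Age = t½ × log₂(1/ratio) = 25220 years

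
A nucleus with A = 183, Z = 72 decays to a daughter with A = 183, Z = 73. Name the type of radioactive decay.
ΔA = 0, ΔZ = +1 ⇒ beta-minus decay (β⁻)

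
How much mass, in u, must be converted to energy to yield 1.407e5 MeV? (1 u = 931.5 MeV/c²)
m = E/c² = 151 u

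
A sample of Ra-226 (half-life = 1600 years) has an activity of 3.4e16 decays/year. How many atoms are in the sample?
N = A/λ = 7.848e19 atoms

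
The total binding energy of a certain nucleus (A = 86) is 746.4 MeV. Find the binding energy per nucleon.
B.E./A = 746.4/86 = 8.679 MeV/nucleon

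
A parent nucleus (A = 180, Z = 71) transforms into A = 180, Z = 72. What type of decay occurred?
ΔA = 0, ΔZ = +1 ⇒ beta-minus decay (β⁻)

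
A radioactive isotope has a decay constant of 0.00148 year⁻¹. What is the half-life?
t½ = ln(2)/λ = 468.3 years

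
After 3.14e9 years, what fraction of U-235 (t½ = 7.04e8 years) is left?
N/N₀ = (1/2)^(t/t½) = 0.04543 = 4.54%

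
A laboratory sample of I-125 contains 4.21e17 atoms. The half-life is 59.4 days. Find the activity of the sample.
A = λN = 4.913e15 decays/day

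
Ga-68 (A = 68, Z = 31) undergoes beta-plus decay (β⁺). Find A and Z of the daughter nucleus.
Daughter: A = 68, Z = 30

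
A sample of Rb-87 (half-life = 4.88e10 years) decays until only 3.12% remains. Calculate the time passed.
t = t½ × log₂(N₀/N) = 2.441e11 years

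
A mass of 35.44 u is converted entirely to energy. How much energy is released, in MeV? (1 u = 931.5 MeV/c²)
E = mc² = 33010 MeV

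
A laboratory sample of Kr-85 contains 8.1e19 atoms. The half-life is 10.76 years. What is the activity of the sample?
A = λN = 5.218e18 decays/year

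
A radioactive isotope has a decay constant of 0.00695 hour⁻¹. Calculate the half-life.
t½ = ln(2)/λ = 99.73 hours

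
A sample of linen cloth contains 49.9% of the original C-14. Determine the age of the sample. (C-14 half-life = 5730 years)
Age = t½ × log₂(1/ratio) = 5747 years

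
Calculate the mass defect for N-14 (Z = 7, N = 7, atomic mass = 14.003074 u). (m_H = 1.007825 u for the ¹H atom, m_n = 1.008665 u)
Δm = Z·m_H + N·m_n − M = 0.1124 u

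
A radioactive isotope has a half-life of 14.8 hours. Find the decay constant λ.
λ = ln(2)/t½ = 0.04683 hour⁻¹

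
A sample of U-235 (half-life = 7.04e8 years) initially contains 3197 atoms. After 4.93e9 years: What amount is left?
N = N₀(1/2)^(t/t½) = 24.93 atoms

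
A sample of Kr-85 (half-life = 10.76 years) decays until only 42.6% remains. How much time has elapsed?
t = t½ × log₂(N₀/N) = 13.25 years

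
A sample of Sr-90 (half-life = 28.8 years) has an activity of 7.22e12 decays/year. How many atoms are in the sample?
N = A/λ = 3e14 atoms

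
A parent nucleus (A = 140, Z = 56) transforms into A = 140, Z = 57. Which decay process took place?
ΔA = 0, ΔZ = +1 ⇒ beta-minus decay (β⁻)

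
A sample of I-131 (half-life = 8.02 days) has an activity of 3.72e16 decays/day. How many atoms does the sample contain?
N = A/λ = 4.304e17 atoms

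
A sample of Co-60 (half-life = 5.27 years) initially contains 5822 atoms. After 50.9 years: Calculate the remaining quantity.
N = N₀(1/2)^(t/t½) = 7.204 atoms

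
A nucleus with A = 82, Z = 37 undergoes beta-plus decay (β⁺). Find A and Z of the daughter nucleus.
Daughter: A = 82, Z = 36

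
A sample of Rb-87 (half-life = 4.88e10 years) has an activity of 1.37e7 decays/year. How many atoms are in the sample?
N = A/λ = 9.645e17 atoms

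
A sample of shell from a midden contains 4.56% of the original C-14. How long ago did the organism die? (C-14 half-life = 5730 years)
Age = t½ × log₂(1/ratio) = 25530 years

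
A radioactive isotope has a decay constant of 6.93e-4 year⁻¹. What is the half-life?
t½ = ln(2)/λ = 1000 years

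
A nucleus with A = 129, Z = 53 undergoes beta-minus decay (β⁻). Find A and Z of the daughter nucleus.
Daughter: A = 129, Z = 54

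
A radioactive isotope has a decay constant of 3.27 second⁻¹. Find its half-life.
t½ = ln(2)/λ = 0.212 seconds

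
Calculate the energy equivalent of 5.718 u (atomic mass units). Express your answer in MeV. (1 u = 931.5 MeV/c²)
E = mc² = 5326 MeV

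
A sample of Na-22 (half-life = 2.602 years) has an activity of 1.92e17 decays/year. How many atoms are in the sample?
N = A/λ = 7.207e17 atoms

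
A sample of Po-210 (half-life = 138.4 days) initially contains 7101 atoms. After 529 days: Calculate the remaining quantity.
N = N₀(1/2)^(t/t½) = 502 atoms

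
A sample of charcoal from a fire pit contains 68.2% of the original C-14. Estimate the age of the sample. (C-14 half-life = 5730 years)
Age = t½ × log₂(1/ratio) = 3164 years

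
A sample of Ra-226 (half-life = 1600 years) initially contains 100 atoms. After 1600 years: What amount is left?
N = N₀(1/2)^(t/t½) = 50 atoms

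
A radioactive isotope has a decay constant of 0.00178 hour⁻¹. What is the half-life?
t½ = ln(2)/λ = 389.4 hours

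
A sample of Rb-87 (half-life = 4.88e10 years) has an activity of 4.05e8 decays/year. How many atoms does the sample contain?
N = A/λ = 2.851e19 atoms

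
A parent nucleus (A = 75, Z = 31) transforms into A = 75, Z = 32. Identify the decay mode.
ΔA = 0, ΔZ = +1 ⇒ beta-minus decay (β⁻)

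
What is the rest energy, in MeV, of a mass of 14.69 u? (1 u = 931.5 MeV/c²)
E = mc² = 13680 MeV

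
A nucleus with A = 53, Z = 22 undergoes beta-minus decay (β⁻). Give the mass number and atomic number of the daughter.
Daughter: A = 53, Z = 23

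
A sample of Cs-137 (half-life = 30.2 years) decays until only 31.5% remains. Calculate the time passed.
t = t½ × log₂(N₀/N) = 50.33 years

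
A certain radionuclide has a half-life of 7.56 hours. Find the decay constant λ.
λ = ln(2)/t½ = 0.09169 hour⁻¹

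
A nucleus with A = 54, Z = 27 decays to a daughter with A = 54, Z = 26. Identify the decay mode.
ΔA = 0, ΔZ = -1 ⇒ beta-plus decay (β⁺) or electron capture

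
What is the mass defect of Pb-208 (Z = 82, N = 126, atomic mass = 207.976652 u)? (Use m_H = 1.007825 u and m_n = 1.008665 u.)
Δm = Z·m_H + N·m_n − M = 1.757 u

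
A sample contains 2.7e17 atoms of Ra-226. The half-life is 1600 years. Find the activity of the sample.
A = λN = 1.17e14 decays/year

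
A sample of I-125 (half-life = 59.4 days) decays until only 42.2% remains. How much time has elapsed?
t = t½ × log₂(N₀/N) = 73.93 days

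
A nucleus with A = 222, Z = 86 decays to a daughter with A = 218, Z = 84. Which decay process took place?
ΔA = -4, ΔZ = -2 ⇒ alpha decay (α)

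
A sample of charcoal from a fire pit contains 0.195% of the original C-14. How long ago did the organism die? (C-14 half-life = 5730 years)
Age = t½ × log₂(1/ratio) = 51580 years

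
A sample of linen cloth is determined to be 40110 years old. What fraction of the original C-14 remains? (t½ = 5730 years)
N/N₀ = (1/2)^(t/t½) = 0.007812 = 0.781%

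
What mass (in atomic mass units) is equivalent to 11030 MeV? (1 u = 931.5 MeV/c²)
m = E/c² = 11.84 u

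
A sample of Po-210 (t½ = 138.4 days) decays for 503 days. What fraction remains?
N/N₀ = (1/2)^(t/t½) = 0.08053 = 8.05%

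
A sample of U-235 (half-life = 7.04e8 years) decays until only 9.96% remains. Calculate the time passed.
t = t½ × log₂(N₀/N) = 2.343e9 years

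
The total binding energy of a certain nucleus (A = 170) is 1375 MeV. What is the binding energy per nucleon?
B.E./A = 1375/170 = 8.088 MeV/nucleon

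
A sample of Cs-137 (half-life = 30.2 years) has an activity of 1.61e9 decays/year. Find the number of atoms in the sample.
N = A/λ = 7.015e10 atoms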